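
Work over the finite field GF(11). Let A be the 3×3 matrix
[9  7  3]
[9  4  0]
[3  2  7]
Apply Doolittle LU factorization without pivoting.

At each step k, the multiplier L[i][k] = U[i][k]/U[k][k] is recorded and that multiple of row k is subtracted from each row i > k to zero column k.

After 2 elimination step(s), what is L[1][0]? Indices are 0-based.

k=0: U[0][0]=9
  eliminate (1,0): mult=1, new row 1: (0, 8, 8); set L[1][0]=1
  eliminate (2,0): mult=4, new row 2: (0, 7, 6); set L[2][0]=4
k=1: U[1][1]=8
  eliminate (2,1): mult=5, new row 2: (0, 0, 10); set L[2][1]=5

L[1][0] = 1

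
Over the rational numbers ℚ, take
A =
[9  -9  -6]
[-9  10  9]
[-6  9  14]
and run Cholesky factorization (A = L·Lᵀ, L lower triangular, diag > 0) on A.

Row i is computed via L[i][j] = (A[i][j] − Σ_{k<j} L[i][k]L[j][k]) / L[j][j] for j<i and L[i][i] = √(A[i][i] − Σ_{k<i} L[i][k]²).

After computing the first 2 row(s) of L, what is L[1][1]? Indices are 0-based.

Step 1: L[0][0] = √(9) = 3.
  L[1][0] = (-9) / L[0][0] = -3.
Step 2: L[1][1] = √(1) = 1.

L[1][1] = 1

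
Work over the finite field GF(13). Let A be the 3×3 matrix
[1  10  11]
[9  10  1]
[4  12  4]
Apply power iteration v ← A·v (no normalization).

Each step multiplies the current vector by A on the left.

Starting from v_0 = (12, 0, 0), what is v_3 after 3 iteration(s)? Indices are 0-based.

v_0 = (12, 0, 0).
v_1 = A·v_0 = (12, 4, 9).
v_2 = A·v_1 = (8, 1, 2).
v_3 = A·v_2 = (1, 6, 0).

v_3 = (1, 6, 0)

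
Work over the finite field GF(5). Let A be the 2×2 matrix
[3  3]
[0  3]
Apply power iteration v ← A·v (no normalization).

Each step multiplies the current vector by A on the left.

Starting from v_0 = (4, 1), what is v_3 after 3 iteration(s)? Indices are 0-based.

v_0 = (4, 1).
v_1 = A·v_0 = (0, 3).
v_2 = A·v_1 = (4, 4).
v_3 = A·v_2 = (4, 2).

v_3 = (4, 2)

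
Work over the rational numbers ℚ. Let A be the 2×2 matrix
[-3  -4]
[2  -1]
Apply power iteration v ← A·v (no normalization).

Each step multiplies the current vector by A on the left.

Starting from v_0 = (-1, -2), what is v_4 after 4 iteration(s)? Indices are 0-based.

v_0 = (-1, -2).
v_1 = A·v_0 = (11, 0).
v_2 = A·v_1 = (-33, 22).
v_3 = A·v_2 = (11, -88).
v_4 = A·v_3 = (319, 110).

v_4 = (319, 110)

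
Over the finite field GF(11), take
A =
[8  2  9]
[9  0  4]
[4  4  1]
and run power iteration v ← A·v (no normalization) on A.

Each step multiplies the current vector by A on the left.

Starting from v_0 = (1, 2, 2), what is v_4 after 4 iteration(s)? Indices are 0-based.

v_4 = (4, 6, 1)

v_0 = (1, 2, 2).
v_1 = A·v_0 = (8, 6, 3).
v_2 = A·v_1 = (4, 7, 4).
v_3 = A·v_2 = (5, 8, 4).
v_4 = A·v_3 = (4, 6, 1).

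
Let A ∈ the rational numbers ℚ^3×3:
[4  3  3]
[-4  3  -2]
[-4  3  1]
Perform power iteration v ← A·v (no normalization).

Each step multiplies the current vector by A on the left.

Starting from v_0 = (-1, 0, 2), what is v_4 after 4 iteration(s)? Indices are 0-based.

v_0 = (-1, 0, 2).
v_1 = A·v_0 = (2, 0, 6).
v_2 = A·v_1 = (26, -20, -2).
v_3 = A·v_2 = (38, -160, -166).
v_4 = A·v_3 = (-826, -300, -798).

v_4 = (-826, -300, -798)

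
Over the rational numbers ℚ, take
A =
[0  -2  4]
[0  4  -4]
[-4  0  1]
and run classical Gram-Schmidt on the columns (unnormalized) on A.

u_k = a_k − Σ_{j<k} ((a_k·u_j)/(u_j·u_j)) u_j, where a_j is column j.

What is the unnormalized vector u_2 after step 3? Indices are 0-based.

Step 1: u_0 = a_0 = (0, 0, -4).
Step 2: u_1 = a_1 − (0)·u_0 = (-2, 4, 0).
Step 3: u_2 = a_2 − (-1/4)·u_0 − (-6/5)·u_1 = (8/5, 4/5, 0).

u_2 = (8/5, 4/5, 0)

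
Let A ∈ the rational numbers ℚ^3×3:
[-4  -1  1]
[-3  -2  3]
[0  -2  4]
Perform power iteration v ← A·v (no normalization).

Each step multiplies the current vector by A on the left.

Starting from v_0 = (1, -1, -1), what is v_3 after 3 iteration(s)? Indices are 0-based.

v_3 = (-86, -82, -28)

v_0 = (1, -1, -1).
v_1 = A·v_0 = (-4, -4, -2).
v_2 = A·v_1 = (18, 14, 0).
v_3 = A·v_2 = (-86, -82, -28).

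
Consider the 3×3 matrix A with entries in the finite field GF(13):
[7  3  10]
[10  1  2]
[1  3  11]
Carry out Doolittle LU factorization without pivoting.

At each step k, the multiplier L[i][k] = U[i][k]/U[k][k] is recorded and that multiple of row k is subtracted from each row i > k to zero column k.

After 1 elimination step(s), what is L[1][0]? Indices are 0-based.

Step 1: pivot at (0,0) is 7.
  row1 ← row1 − (7)·row0  ⇒  L[1][0]=7, U row1=(0, 6, 10)
  row2 ← row2 − (2)·row0  ⇒  L[2][0]=2, U row2=(0, 10, 4)

L[1][0] = 7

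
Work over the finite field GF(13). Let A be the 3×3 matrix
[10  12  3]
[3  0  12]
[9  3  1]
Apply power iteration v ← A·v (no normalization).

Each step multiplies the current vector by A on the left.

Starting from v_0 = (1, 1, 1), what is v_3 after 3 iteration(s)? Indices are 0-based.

v_0 = (1, 1, 1).
v_1 = A·v_0 = (12, 2, 0).
v_2 = A·v_1 = (1, 10, 10).
v_3 = A·v_2 = (4, 6, 10).

v_3 = (4, 6, 10)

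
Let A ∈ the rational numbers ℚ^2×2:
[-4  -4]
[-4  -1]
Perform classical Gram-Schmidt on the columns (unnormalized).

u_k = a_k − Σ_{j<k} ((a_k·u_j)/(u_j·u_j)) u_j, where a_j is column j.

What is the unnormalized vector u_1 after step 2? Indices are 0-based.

Step 1: u_0 = a_0 = (-4, -4).
Step 2: u_1 = a_1 − (5/8)·u_0 = (-3/2, 3/2).

u_1 = (-3/2, 3/2)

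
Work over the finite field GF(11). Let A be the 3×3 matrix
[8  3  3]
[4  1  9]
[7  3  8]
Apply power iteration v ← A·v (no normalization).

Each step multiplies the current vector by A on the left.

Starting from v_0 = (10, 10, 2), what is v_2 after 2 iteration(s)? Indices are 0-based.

v_0 = (10, 10, 2).
v_1 = A·v_0 = (6, 2, 6).
v_2 = A·v_1 = (6, 3, 8).

v_2 = (6, 3, 8)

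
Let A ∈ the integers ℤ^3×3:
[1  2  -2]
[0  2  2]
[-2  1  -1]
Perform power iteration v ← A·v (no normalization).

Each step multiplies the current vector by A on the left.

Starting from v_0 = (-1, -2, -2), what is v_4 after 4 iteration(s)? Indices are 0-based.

v_4 = (-185, -4, -20)

v_0 = (-1, -2, -2).
v_1 = A·v_0 = (-1, -8, 2).
v_2 = A·v_1 = (-21, -12, -8).
v_3 = A·v_2 = (-29, -40, 38).
v_4 = A·v_3 = (-185, -4, -20).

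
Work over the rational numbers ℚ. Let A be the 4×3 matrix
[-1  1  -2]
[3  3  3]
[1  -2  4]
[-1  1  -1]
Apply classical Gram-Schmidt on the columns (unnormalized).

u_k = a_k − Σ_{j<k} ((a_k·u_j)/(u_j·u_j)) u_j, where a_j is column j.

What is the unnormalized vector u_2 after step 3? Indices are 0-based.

Step 1: u_0 = a_0 = (-1, 3, 1, -1).
Step 2: u_1 = a_1 − (5/12)·u_0 = (17/12, 7/4, -29/12, 17/12).
Step 3: u_2 = a_2 − (4/3)·u_0 − (-104/155)·u_1 = (44/155, 27/155, 162/155, 199/155).

u_2 = (44/155, 27/155, 162/155, 199/155)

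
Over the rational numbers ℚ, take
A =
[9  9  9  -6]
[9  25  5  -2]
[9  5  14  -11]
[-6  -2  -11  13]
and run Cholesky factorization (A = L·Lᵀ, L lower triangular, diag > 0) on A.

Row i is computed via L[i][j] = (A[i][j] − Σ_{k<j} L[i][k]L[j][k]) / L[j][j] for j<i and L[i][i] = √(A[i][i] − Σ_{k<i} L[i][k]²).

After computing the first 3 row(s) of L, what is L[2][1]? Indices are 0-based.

L[2][1] = -1

Step 1: L[0][0] = √(9) = 3.
  L[1][0] = (9) / L[0][0] = 3.
Step 2: L[1][1] = √(16) = 4.
  L[2][0] = (9) / L[0][0] = 3.
  L[2][1] = (-4) / L[1][1] = -1.
Step 3: L[2][2] = √(4) = 2.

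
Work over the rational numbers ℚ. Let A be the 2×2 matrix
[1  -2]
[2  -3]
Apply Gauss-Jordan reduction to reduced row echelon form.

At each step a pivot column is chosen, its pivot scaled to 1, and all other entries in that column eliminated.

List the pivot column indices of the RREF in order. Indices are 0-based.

pivot columns: 0, 1

step 1: normalize row 0 (÷1) = (1, -2)
  row 1: subtract 2×row0 = (0, 1)
step 2: normalize row 1 (÷1) = (0, 1)
  row 0: subtract -2×row1 = (1, 0)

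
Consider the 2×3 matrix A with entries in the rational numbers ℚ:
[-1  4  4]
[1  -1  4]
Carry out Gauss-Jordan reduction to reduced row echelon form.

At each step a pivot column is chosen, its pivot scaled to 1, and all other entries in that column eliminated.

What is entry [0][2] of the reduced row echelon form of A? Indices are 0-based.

M[0][2] = 20/3

step 1: normalize row 0 (÷-1) = (1, -4, -4)
  row 1: subtract 1×row0 = (0, 3, 8)
step 2: normalize row 1 (÷3) = (0, 1, 8/3)
  row 0: subtract -4×row1 = (1, 0, 20/3)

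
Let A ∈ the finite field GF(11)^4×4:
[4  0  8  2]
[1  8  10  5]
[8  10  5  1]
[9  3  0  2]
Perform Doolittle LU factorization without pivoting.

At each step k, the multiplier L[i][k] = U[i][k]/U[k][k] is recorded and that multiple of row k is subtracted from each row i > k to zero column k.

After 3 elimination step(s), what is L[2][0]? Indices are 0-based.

L[2][0] = 2

k=0: U[0][0]=4
  eliminate (1,0): mult=3, new row 1: (0, 8, 8, 10); set L[1][0]=3
  eliminate (2,0): mult=2, new row 2: (0, 10, 0, 8); set L[2][0]=2
  eliminate (3,0): mult=5, new row 3: (0, 3, 4, 3); set L[3][0]=5
k=1: U[1][1]=8
  eliminate (2,1): mult=4, new row 2: (0, 0, 1, 1); set L[2][1]=4
  eliminate (3,1): mult=10, new row 3: (0, 0, 1, 2); set L[3][1]=10
k=2: U[2][2]=1
  eliminate (3,2): mult=1, new row 3: (0, 0, 0, 1); set L[3][2]=1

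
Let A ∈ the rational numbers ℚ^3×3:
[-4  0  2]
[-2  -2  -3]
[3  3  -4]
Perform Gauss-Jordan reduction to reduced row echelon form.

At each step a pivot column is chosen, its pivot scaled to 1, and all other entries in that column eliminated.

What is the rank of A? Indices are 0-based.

[1] R0 /= -4  ⇒  (1, 0, -1/2)
     R1 -= -2·R0  ⇒  (0, -2, -4)
     R2 -= 3·R0  ⇒  (0, 3, -5/2)
[2] R1 /= -2  ⇒  (0, 1, 2)
     R2 -= 3·R1  ⇒  (0, 0, -17/2)
[3] R2 /= -17/2  ⇒  (0, 0, 1)
     R0 -= -1/2·R2  ⇒  (1, 0, 0)
     R1 -= 2·R2  ⇒  (0, 1, 0)

rank = 3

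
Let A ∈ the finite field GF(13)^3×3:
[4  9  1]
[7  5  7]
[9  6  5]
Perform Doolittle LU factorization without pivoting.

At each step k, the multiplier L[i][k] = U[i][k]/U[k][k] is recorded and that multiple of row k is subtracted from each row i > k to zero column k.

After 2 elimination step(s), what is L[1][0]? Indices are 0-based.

k=0: U[0][0]=4
  eliminate (1,0): mult=5, new row 1: (0, 12, 2); set L[1][0]=5
  eliminate (2,0): mult=12, new row 2: (0, 2, 6); set L[2][0]=12
k=1: U[1][1]=12
  eliminate (2,1): mult=11, new row 2: (0, 0, 10); set L[2][1]=11

L[1][0] = 5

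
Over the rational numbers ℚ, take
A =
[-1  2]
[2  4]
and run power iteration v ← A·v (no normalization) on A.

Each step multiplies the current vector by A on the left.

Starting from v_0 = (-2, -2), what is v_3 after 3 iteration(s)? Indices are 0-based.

v_0 = (-2, -2).
v_1 = A·v_0 = (-2, -12).
v_2 = A·v_1 = (-22, -52).
v_3 = A·v_2 = (-82, -252).

v_3 = (-82, -252)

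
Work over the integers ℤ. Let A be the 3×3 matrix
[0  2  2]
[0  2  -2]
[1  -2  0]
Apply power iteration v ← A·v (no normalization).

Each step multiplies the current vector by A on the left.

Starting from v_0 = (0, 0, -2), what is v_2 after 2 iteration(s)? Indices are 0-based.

v_2 = (8, 8, -12)

v_0 = (0, 0, -2).
v_1 = A·v_0 = (-4, 4, 0).
v_2 = A·v_1 = (8, 8, -12).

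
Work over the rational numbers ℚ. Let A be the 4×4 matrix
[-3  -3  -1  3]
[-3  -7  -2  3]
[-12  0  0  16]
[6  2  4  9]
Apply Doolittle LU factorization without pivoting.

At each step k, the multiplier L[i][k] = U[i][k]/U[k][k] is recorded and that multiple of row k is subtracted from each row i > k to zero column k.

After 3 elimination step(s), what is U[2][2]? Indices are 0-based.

U[2][2] = 1

Step 1: pivot at (0,0) is -3.
  row1 ← row1 − (1)·row0  ⇒  L[1][0]=1, U row1=(0, -4, -1, 0)
  row2 ← row2 − (4)·row0  ⇒  L[2][0]=4, U row2=(0, 12, 4, 4)
  row3 ← row3 − (-2)·row0  ⇒  L[3][0]=-2, U row3=(0, -4, 2, 15)
Step 2: pivot at (1,1) is -4.
  row2 ← row2 − (-3)·row1  ⇒  L[2][1]=-3, U row2=(0, 0, 1, 4)
  row3 ← row3 − (1)·row1  ⇒  L[3][1]=1, U row3=(0, 0, 3, 15)
Step 3: pivot at (2,2) is 1.
  row3 ← row3 − (3)·row2  ⇒  L[3][2]=3, U row3=(0, 0, 0, 3)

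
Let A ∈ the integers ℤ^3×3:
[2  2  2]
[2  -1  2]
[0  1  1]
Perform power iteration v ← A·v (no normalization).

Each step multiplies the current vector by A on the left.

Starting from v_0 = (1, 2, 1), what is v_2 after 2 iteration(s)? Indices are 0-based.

v_2 = (26, 20, 5)

v_0 = (1, 2, 1).
v_1 = A·v_0 = (8, 2, 3).
v_2 = A·v_1 = (26, 20, 5).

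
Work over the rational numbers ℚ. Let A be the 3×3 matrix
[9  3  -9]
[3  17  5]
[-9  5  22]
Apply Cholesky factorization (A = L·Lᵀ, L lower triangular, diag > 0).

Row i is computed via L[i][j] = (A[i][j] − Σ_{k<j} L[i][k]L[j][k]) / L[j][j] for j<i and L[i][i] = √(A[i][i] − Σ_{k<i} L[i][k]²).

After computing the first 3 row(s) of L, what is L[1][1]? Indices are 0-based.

L[1][1] = 4

Step 1: L[0][0] = √(9) = 3.
  L[1][0] = (3) / L[0][0] = 1.
Step 2: L[1][1] = √(16) = 4.
  L[2][0] = (-9) / L[0][0] = -3.
  L[2][1] = (8) / L[1][1] = 2.
Step 3: L[2][2] = √(9) = 3.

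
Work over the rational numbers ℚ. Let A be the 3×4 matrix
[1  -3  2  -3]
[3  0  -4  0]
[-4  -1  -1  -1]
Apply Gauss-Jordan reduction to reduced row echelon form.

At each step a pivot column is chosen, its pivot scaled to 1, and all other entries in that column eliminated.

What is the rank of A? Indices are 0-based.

pivot(0,0)=1: scale R0 → (1, -3, 2, -3)
  clear (1,0): R1 −= (3)R0 → (0, 9, -10, 9)
  clear (2,0): R2 −= (-4)R0 → (0, -13, 7, -13)
pivot(1,1)=9: scale R1 → (0, 1, -10/9, 1)
  clear (0,1): R0 −= (-3)R1 → (1, 0, -4/3, 0)
  clear (2,1): R2 −= (-13)R1 → (0, 0, -67/9, 0)
pivot(2,2)=-67/9: scale R2 → (0, 0, 1, 0)
  clear (0,2): R0 −= (-4/3)R2 → (1, 0, 0, 0)
  clear (1,2): R1 −= (-10/9)R2 → (0, 1, 0, 1)

rank = 3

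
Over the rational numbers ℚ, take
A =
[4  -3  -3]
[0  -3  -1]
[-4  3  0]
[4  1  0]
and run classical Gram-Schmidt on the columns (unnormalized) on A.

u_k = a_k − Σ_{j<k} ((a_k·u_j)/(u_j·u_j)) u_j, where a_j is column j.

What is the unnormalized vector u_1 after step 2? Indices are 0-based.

Step 1: u_0 = a_0 = (4, 0, -4, 4).
Step 2: u_1 = a_1 − (-5/12)·u_0 = (-4/3, -3, 4/3, 8/3).

u_1 = (-4/3, -3, 4/3, 8/3)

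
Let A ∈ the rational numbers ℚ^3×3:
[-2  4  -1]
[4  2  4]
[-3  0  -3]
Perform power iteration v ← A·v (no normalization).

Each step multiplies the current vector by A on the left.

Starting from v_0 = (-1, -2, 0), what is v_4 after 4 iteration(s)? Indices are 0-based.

v_0 = (-1, -2, 0).
v_1 = A·v_0 = (-6, -8, 3).
v_2 = A·v_1 = (-23, -28, 9).
v_3 = A·v_2 = (-75, -112, 42).
v_4 = A·v_3 = (-340, -356, 99).

v_4 = (-340, -356, 99)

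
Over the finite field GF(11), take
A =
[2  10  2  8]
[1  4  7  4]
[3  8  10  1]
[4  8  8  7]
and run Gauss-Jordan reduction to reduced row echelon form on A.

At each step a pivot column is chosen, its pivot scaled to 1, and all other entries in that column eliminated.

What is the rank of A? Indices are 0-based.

rank = 4

pivot(0,0)=2: scale R0 → (1, 5, 1, 4)
  clear (1,0): R1 −= (1)R0 → (0, 10, 6, 0)
  clear (2,0): R2 −= (3)R0 → (0, 4, 7, 0)
  clear (3,0): R3 −= (4)R0 → (0, 10, 4, 2)
pivot(1,1)=10: scale R1 → (0, 1, 5, 0)
  clear (0,1): R0 −= (5)R1 → (1, 0, 9, 4)
  clear (2,1): R2 −= (4)R1 → (0, 0, 9, 0)
  clear (3,1): R3 −= (10)R1 → (0, 0, 9, 2)
pivot(2,2)=9: scale R2 → (0, 0, 1, 0)
  clear (0,2): R0 −= (9)R2 → (1, 0, 0, 4)
  clear (1,2): R1 −= (5)R2 → (0, 1, 0, 0)
  clear (3,2): R3 −= (9)R2 → (0, 0, 0, 2)
pivot(3,3)=2: scale R3 → (0, 0, 0, 1)
  clear (0,3): R0 −= (4)R3 → (1, 0, 0, 0)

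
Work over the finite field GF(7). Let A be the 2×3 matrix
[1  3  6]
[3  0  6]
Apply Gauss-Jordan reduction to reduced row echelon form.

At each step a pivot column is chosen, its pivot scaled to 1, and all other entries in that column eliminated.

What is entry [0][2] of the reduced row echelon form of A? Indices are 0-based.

pivot(0,0)=1: scale R0 → (1, 3, 6)
  clear (1,0): R1 −= (3)R0 → (0, 5, 2)
pivot(1,1)=5: scale R1 → (0, 1, 6)
  clear (0,1): R0 −= (3)R1 → (1, 0, 2)

M[0][2] = 2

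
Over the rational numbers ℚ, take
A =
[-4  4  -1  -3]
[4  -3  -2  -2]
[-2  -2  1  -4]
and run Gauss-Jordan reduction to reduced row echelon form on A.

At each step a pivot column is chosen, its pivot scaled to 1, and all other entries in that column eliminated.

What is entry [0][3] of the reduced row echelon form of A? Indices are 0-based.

step 1: normalize row 0 (÷-4) = (1, -1, 1/4, 3/4)
  row 1: subtract 4×row0 = (0, 1, -3, -5)
  row 2: subtract -2×row0 = (0, -4, 3/2, -5/2)
step 2: normalize row 1 (÷1) = (0, 1, -3, -5)
  row 0: subtract -1×row1 = (1, 0, -11/4, -17/4)
  row 2: subtract -4×row1 = (0, 0, -21/2, -45/2)
step 3: normalize row 2 (÷-21/2) = (0, 0, 1, 15/7)
  row 0: subtract -11/4×row2 = (1, 0, 0, 23/14)
  row 1: subtract -3×row2 = (0, 1, 0, 10/7)

M[0][3] = 23/14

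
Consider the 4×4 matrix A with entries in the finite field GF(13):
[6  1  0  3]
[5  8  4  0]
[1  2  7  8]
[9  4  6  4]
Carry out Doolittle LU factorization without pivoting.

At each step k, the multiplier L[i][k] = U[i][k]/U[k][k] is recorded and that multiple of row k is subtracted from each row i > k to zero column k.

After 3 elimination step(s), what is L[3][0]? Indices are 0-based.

L[3][0] = 8

Step 1: pivot at (0,0) is 6.
  row1 ← row1 − (3)·row0  ⇒  L[1][0]=3, U row1=(0, 5, 4, 4)
  row2 ← row2 − (11)·row0  ⇒  L[2][0]=11, U row2=(0, 4, 7, 1)
  row3 ← row3 − (8)·row0  ⇒  L[3][0]=8, U row3=(0, 9, 6, 6)
Step 2: pivot at (1,1) is 5.
  row2 ← row2 − (6)·row1  ⇒  L[2][1]=6, U row2=(0, 0, 9, 3)
  row3 ← row3 − (7)·row1  ⇒  L[3][1]=7, U row3=(0, 0, 4, 4)
Step 3: pivot at (2,2) is 9.
  row3 ← row3 − (12)·row2  ⇒  L[3][2]=12, U row3=(0, 0, 0, 7)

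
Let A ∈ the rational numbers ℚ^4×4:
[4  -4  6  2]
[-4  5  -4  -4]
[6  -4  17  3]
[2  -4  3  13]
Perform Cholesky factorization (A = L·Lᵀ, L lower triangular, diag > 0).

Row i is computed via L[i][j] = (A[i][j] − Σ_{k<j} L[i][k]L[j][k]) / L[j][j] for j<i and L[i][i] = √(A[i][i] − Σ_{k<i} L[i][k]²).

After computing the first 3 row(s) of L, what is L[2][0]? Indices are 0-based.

Step 1: L[0][0] = √(4) = 2.
  L[1][0] = (-4) / L[0][0] = -2.
Step 2: L[1][1] = √(1) = 1.
  L[2][0] = (6) / L[0][0] = 3.
  L[2][1] = (2) / L[1][1] = 2.
Step 3: L[2][2] = √(4) = 2.

L[2][0] = 3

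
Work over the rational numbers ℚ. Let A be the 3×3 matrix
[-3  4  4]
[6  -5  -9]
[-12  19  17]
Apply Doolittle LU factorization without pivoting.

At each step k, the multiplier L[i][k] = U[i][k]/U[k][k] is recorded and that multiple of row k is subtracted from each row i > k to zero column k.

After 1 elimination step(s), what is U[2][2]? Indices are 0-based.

U[2][2] = 1

k=0: U[0][0]=-3
  eliminate (1,0): mult=-2, new row 1: (0, 3, -1); set L[1][0]=-2
  eliminate (2,0): mult=4, new row 2: (0, 3, 1); set L[2][0]=4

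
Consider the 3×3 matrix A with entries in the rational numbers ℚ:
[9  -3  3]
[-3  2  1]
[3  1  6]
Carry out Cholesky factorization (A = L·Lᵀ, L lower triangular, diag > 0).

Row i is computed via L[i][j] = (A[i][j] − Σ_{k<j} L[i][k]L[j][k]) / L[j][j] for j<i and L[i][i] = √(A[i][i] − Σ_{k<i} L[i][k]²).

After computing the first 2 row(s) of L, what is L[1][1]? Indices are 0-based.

Step 1: L[0][0] = √(9) = 3.
  L[1][0] = (-3) / L[0][0] = -1.
Step 2: L[1][1] = √(1) = 1.

L[1][1] = 1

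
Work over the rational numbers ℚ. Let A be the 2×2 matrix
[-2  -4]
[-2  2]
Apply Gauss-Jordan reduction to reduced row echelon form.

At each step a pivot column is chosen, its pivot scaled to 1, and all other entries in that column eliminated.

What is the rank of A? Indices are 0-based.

rank = 2

pivot(0,0)=-2: scale R0 → (1, 2)
  clear (1,0): R1 −= (-2)R0 → (0, 6)
pivot(1,1)=6: scale R1 → (0, 1)
  clear (0,1): R0 −= (2)R1 → (1, 0)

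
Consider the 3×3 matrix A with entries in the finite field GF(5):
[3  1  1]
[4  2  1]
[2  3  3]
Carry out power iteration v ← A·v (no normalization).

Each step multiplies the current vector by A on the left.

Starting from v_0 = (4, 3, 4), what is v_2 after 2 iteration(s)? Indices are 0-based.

v_2 = (2, 2, 3)

v_0 = (4, 3, 4).
v_1 = A·v_0 = (4, 1, 4).
v_2 = A·v_1 = (2, 2, 3).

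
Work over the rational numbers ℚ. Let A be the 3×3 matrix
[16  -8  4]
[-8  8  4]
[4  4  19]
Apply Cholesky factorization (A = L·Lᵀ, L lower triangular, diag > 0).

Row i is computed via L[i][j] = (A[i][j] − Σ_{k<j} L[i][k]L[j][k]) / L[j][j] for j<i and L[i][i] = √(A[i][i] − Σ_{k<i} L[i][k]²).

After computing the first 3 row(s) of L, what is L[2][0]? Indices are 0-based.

Step 1: L[0][0] = √(16) = 4.
  L[1][0] = (-8) / L[0][0] = -2.
Step 2: L[1][1] = √(4) = 2.
  L[2][0] = (4) / L[0][0] = 1.
  L[2][1] = (6) / L[1][1] = 3.
Step 3: L[2][2] = √(9) = 3.

L[2][0] = 1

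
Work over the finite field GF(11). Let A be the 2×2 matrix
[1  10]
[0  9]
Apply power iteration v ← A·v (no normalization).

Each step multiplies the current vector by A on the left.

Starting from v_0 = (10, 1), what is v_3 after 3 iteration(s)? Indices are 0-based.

v_3 = (7, 3)

v_0 = (10, 1).
v_1 = A·v_0 = (9, 9).
v_2 = A·v_1 = (0, 4).
v_3 = A·v_2 = (7, 3).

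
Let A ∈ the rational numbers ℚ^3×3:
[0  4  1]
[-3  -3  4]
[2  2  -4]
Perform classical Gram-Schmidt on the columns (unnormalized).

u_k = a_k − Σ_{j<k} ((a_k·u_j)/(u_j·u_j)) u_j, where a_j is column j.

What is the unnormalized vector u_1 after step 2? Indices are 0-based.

Step 1: u_0 = a_0 = (0, -3, 2).
Step 2: u_1 = a_1 − (1)·u_0 = (4, 0, 0).

u_1 = (4, 0, 0)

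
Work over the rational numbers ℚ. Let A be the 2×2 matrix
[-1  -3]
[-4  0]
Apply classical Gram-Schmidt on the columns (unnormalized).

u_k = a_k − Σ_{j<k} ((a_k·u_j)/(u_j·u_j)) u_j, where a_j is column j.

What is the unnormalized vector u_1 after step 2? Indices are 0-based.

u_1 = (-48/17, 12/17)

Step 1: u_0 = a_0 = (-1, -4).
Step 2: u_1 = a_1 − (3/17)·u_0 = (-48/17, 12/17).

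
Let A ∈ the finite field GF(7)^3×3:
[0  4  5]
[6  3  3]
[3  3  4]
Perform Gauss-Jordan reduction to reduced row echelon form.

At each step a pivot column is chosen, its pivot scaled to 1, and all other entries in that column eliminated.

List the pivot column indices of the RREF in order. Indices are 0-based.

step 1: exchange rows 0,1
step 1: normalize row 0 (÷6) = (1, 4, 4)
  row 2: subtract 3×row0 = (0, 5, 6)
step 2: normalize row 1 (÷4) = (0, 1, 3)
  row 0: subtract 4×row1 = (1, 0, 6)
  row 2: subtract 5×row1 = (0, 0, 5)
step 3: normalize row 2 (÷5) = (0, 0, 1)
  row 0: subtract 6×row2 = (1, 0, 0)
  row 1: subtract 3×row2 = (0, 1, 0)

pivot columns: 0, 1, 2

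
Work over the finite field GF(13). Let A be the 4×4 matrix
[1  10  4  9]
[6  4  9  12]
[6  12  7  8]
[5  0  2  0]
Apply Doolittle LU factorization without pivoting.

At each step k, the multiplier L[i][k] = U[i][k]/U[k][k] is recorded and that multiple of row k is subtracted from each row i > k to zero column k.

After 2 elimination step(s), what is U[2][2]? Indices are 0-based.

Step 1: pivot at (0,0) is 1.
  row1 ← row1 − (6)·row0  ⇒  L[1][0]=6, U row1=(0, 9, 11, 10)
  row2 ← row2 − (6)·row0  ⇒  L[2][0]=6, U row2=(0, 4, 9, 6)
  row3 ← row3 − (5)·row0  ⇒  L[3][0]=5, U row3=(0, 2, 8, 7)
Step 2: pivot at (1,1) is 9.
  row2 ← row2 − (12)·row1  ⇒  L[2][1]=12, U row2=(0, 0, 7, 3)
  row3 ← row3 − (6)·row1  ⇒  L[3][1]=6, U row3=(0, 0, 7, 12)

U[2][2] = 7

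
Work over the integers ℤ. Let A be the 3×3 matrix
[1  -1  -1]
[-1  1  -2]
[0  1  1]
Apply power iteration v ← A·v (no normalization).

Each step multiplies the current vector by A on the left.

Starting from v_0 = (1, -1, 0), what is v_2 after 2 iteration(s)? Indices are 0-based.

v_0 = (1, -1, 0).
v_1 = A·v_0 = (2, -2, -1).
v_2 = A·v_1 = (5, -2, -3).

v_2 = (5, -2, -3)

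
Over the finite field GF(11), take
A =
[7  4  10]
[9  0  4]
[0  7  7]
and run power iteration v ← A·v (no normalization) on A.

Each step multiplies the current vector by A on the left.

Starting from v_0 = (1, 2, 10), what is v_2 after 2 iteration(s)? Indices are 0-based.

v_2 = (4, 7, 7)

v_0 = (1, 2, 10).
v_1 = A·v_0 = (5, 5, 7).
v_2 = A·v_1 = (4, 7, 7).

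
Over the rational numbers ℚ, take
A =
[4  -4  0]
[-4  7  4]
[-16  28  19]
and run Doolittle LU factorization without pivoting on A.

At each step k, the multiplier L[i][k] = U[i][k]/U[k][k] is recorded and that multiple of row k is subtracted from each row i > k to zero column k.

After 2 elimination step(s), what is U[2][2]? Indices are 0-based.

U[2][2] = 3

Step 1: pivot at (0,0) is 4.
  row1 ← row1 − (-1)·row0  ⇒  L[1][0]=-1, U row1=(0, 3, 4)
  row2 ← row2 − (-4)·row0  ⇒  L[2][0]=-4, U row2=(0, 12, 19)
Step 2: pivot at (1,1) is 3.
  row2 ← row2 − (4)·row1  ⇒  L[2][1]=4, U row2=(0, 0, 3)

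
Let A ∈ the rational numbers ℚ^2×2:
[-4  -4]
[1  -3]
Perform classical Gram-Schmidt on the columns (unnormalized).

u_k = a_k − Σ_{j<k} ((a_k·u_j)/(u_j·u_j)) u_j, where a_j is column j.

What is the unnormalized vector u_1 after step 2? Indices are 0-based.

Step 1: u_0 = a_0 = (-4, 1).
Step 2: u_1 = a_1 − (13/17)·u_0 = (-16/17, -64/17).

u_1 = (-16/17, -64/17)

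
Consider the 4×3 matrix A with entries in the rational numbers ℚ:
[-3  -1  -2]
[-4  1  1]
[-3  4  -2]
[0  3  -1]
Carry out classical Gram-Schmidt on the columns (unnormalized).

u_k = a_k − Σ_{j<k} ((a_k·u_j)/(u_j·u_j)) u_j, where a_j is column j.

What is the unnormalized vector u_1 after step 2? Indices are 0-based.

Step 1: u_0 = a_0 = (-3, -4, -3, 0).
Step 2: u_1 = a_1 − (-13/34)·u_0 = (-73/34, -9/17, 97/34, 3).

u_1 = (-73/34, -9/17, 97/34, 3)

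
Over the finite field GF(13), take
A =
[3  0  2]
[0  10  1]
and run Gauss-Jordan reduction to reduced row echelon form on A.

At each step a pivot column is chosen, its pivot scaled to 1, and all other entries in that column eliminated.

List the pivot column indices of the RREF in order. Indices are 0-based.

pivot columns: 0, 1

pivot(0,0)=3: scale R0 → (1, 0, 5)
pivot(1,1)=10: scale R1 → (0, 1, 4)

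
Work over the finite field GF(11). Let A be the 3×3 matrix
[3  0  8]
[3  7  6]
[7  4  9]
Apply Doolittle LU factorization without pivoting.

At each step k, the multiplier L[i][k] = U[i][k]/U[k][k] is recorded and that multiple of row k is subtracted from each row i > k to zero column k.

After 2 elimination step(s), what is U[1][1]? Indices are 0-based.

Step 1: pivot at (0,0) is 3.
  row1 ← row1 − (1)·row0  ⇒  L[1][0]=1, U row1=(0, 7, 9)
  row2 ← row2 − (6)·row0  ⇒  L[2][0]=6, U row2=(0, 4, 5)
Step 2: pivot at (1,1) is 7.
  row2 ← row2 − (10)·row1  ⇒  L[2][1]=10, U row2=(0, 0, 3)

U[1][1] = 7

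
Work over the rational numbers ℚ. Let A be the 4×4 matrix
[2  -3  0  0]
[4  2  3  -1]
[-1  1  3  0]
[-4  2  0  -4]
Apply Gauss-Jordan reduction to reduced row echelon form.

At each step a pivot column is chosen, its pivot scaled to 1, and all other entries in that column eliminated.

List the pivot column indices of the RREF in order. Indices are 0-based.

pivot columns: 0, 1, 2, 3

step 1: normalize row 0 (÷2) = (1, -3/2, 0, 0)
  row 1: subtract 4×row0 = (0, 8, 3, -1)
  row 2: subtract -1×row0 = (0, -1/2, 3, 0)
  row 3: subtract -4×row0 = (0, -4, 0, -4)
step 2: normalize row 1 (÷8) = (0, 1, 3/8, -1/8)
  row 0: subtract -3/2×row1 = (1, 0, 9/16, -3/16)
  row 2: subtract -1/2×row1 = (0, 0, 51/16, -1/16)
  row 3: subtract -4×row1 = (0, 0, 3/2, -9/2)
step 3: normalize row 2 (÷51/16) = (0, 0, 1, -1/51)
  row 0: subtract 9/16×row2 = (1, 0, 0, -3/17)
  row 1: subtract 3/8×row2 = (0, 1, 0, -2/17)
  row 3: subtract 3/2×row2 = (0, 0, 0, -76/17)
step 4: normalize row 3 (÷-76/17) = (0, 0, 0, 1)
  row 0: subtract -3/17×row3 = (1, 0, 0, 0)
  row 1: subtract -2/17×row3 = (0, 1, 0, 0)
  row 2: subtract -1/51×row3 = (0, 0, 1, 0)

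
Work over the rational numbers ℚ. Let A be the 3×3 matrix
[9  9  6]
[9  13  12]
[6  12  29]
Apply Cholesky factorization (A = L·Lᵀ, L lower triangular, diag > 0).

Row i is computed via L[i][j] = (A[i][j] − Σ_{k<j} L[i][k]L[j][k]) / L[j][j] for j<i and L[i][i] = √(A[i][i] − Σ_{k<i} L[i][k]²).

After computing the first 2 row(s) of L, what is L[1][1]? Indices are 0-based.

L[1][1] = 2

Step 1: L[0][0] = √(9) = 3.
  L[1][0] = (9) / L[0][0] = 3.
Step 2: L[1][1] = √(4) = 2.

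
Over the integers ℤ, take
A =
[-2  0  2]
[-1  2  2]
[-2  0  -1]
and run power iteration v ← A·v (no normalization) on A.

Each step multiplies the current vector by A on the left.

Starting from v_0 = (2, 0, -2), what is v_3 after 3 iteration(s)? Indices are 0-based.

v_0 = (2, 0, -2).
v_1 = A·v_0 = (-8, -6, -2).
v_2 = A·v_1 = (12, -8, 18).
v_3 = A·v_2 = (12, 8, -42).

v_3 = (12, 8, -42)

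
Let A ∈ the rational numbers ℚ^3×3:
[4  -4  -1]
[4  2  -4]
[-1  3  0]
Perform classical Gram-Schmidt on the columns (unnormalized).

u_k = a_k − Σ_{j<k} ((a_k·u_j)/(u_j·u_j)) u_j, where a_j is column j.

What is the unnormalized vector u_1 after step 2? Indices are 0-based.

Step 1: u_0 = a_0 = (4, 4, -1).
Step 2: u_1 = a_1 − (-1/3)·u_0 = (-8/3, 10/3, 8/3).

u_1 = (-8/3, 10/3, 8/3)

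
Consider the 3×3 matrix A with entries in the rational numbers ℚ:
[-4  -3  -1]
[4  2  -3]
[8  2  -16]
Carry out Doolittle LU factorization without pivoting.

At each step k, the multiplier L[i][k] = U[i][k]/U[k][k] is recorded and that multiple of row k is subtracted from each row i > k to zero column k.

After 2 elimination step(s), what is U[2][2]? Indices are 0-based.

U[2][2] = -2

[col 0] pivot -4
  R1 -= -1*R0 → (0, -1, -4)  (L[1][0] := -1)
  R2 -= -2*R0 → (0, -4, -18)  (L[2][0] := -2)
[col 1] pivot -1
  R2 -= 4*R1 → (0, 0, -2)  (L[2][1] := 4)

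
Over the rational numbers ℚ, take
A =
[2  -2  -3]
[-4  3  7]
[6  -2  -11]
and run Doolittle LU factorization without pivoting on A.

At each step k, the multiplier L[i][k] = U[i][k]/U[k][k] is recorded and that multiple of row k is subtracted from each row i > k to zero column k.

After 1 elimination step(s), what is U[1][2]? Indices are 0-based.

U[1][2] = 1

[col 0] pivot 2
  R1 -= -2*R0 → (0, -1, 1)  (L[1][0] := -2)
  R2 -= 3*R0 → (0, 4, -2)  (L[2][0] := 3)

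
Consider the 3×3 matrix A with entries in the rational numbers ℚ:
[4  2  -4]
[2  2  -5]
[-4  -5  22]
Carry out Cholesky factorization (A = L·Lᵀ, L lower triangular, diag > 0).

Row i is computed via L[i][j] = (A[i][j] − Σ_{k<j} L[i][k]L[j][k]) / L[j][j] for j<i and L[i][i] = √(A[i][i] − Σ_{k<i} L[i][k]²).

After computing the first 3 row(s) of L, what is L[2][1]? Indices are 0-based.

Step 1: L[0][0] = √(4) = 2.
  L[1][0] = (2) / L[0][0] = 1.
Step 2: L[1][1] = √(1) = 1.
  L[2][0] = (-4) / L[0][0] = -2.
  L[2][1] = (-3) / L[1][1] = -3.
Step 3: L[2][2] = √(9) = 3.

L[2][1] = -3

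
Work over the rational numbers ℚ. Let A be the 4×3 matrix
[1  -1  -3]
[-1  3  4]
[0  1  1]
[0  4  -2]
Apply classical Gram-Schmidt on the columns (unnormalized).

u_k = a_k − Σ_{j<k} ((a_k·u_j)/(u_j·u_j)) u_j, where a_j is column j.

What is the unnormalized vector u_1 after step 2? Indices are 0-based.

u_1 = (1, 1, 1, 4)

Step 1: u_0 = a_0 = (1, -1, 0, 0).
Step 2: u_1 = a_1 − (-2)·u_0 = (1, 1, 1, 4).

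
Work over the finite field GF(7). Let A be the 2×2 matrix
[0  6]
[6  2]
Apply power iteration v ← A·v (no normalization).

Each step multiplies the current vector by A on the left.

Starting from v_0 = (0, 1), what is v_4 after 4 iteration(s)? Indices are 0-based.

v_0 = (0, 1).
v_1 = A·v_0 = (6, 2).
v_2 = A·v_1 = (5, 5).
v_3 = A·v_2 = (2, 5).
v_4 = A·v_3 = (2, 1).

v_4 = (2, 1)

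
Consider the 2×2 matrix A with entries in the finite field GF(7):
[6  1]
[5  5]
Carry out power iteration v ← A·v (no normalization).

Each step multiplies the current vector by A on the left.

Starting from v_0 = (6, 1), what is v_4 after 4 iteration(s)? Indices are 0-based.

v_0 = (6, 1).
v_1 = A·v_0 = (2, 0).
v_2 = A·v_1 = (5, 3).
v_3 = A·v_2 = (5, 5).
v_4 = A·v_3 = (0, 1).

v_4 = (0, 1)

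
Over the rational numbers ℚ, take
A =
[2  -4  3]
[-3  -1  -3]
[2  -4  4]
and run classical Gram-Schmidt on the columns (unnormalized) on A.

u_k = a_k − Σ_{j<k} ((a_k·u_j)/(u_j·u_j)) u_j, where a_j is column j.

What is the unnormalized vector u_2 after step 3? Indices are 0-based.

u_2 = (-1/2, 0, 1/2)

Step 1: u_0 = a_0 = (2, -3, 2).
Step 2: u_1 = a_1 − (-13/17)·u_0 = (-42/17, -56/17, -42/17).
Step 3: u_2 = a_2 − (23/17)·u_0 − (-9/28)·u_1 = (-1/2, 0, 1/2).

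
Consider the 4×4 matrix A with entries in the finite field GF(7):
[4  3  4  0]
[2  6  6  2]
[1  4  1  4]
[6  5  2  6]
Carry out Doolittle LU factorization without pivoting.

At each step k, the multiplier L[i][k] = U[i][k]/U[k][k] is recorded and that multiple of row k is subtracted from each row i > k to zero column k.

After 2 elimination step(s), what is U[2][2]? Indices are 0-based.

U[2][2] = 1

Step 1: pivot at (0,0) is 4.
  row1 ← row1 − (4)·row0  ⇒  L[1][0]=4, U row1=(0, 1, 4, 2)
  row2 ← row2 − (2)·row0  ⇒  L[2][0]=2, U row2=(0, 5, 0, 4)
  row3 ← row3 − (5)·row0  ⇒  L[3][0]=5, U row3=(0, 4, 3, 6)
Step 2: pivot at (1,1) is 1.
  row2 ← row2 − (5)·row1  ⇒  L[2][1]=5, U row2=(0, 0, 1, 1)
  row3 ← row3 − (4)·row1  ⇒  L[3][1]=4, U row3=(0, 0, 1, 5)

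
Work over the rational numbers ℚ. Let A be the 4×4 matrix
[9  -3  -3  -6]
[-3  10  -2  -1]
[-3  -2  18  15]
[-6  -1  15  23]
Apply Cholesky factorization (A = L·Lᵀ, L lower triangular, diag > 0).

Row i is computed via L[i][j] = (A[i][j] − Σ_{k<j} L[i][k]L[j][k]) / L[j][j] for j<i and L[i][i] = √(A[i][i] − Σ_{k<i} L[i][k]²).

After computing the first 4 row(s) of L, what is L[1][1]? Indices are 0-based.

L[1][1] = 3

Step 1: L[0][0] = √(9) = 3.
  L[1][0] = (-3) / L[0][0] = -1.
Step 2: L[1][1] = √(9) = 3.
  L[2][0] = (-3) / L[0][0] = -1.
  L[2][1] = (-3) / L[1][1] = -1.
Step 3: L[2][2] = √(16) = 4.
  L[3][0] = (-6) / L[0][0] = -2.
  L[3][1] = (-3) / L[1][1] = -1.
  L[3][2] = (12) / L[2][2] = 3.
Step 4: L[3][3] = √(9) = 3.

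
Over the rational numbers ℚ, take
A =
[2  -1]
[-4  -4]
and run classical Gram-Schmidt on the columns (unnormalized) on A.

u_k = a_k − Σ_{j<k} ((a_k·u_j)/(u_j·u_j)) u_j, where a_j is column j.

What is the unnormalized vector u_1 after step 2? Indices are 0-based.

u_1 = (-12/5, -6/5)

Step 1: u_0 = a_0 = (2, -4).
Step 2: u_1 = a_1 − (7/10)·u_0 = (-12/5, -6/5).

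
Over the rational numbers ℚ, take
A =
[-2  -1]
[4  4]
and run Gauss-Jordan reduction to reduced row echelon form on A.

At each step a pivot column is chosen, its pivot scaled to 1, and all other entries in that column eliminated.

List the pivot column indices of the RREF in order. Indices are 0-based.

pivot columns: 0, 1

step 1: normalize row 0 (÷-2) = (1, 1/2)
  row 1: subtract 4×row0 = (0, 2)
step 2: normalize row 1 (÷2) = (0, 1)
  row 0: subtract 1/2×row1 = (1, 0)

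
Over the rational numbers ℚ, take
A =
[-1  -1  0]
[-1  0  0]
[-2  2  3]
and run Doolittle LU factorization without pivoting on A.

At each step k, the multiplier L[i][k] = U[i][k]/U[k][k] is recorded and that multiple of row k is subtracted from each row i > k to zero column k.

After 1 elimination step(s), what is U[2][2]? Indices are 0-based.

U[2][2] = 3

[col 0] pivot -1
  R1 -= 1*R0 → (0, 1, 0)  (L[1][0] := 1)
  R2 -= 2*R0 → (0, 4, 3)  (L[2][0] := 2)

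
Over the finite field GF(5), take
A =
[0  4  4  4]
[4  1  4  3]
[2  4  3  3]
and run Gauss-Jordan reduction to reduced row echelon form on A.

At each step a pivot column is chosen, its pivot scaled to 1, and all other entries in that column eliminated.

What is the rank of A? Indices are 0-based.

rank = 3

[1] R0 <-> R1
[1] R0 /= 4  ⇒  (1, 4, 1, 2)
     R2 -= 2·R0  ⇒  (0, 1, 1, 4)
[2] R1 /= 4  ⇒  (0, 1, 1, 1)
     R0 -= 4·R1  ⇒  (1, 0, 2, 3)
     R2 -= 1·R1  ⇒  (0, 0, 0, 3)
column 2 empty below row 2
[3] R2 /= 3  ⇒  (0, 0, 0, 1)
     R0 -= 3·R2  ⇒  (1, 0, 2, 0)
     R1 -= 1·R2  ⇒  (0, 1, 1, 0)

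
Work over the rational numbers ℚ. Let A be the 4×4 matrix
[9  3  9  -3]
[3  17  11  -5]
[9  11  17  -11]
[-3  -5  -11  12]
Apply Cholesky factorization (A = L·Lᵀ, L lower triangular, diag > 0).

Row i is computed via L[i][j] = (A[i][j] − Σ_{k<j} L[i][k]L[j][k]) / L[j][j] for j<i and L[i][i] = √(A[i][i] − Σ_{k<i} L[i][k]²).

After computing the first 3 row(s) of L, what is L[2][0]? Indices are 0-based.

L[2][0] = 3

Step 1: L[0][0] = √(9) = 3.
  L[1][0] = (3) / L[0][0] = 1.
Step 2: L[1][1] = √(16) = 4.
  L[2][0] = (9) / L[0][0] = 3.
  L[2][1] = (8) / L[1][1] = 2.
Step 3: L[2][2] = √(4) = 2.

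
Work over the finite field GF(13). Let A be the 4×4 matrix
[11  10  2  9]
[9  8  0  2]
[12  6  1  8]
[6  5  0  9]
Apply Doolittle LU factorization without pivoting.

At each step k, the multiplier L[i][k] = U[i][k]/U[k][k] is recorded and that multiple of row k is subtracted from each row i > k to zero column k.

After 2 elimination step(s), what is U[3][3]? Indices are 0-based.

U[3][3] = 11

k=0: U[0][0]=11
  eliminate (1,0): mult=2, new row 1: (0, 1, 9, 10); set L[1][0]=2
  eliminate (2,0): mult=7, new row 2: (0, 1, 0, 10); set L[2][0]=7
  eliminate (3,0): mult=10, new row 3: (0, 9, 6, 10); set L[3][0]=10
k=1: U[1][1]=1
  eliminate (2,1): mult=1, new row 2: (0, 0, 4, 0); set L[2][1]=1
  eliminate (3,1): mult=9, new row 3: (0, 0, 3, 11); set L[3][1]=9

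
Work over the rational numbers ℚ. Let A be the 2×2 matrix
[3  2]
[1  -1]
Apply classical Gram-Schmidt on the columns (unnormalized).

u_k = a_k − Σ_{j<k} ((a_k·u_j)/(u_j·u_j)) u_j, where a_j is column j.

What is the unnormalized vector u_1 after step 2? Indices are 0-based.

Step 1: u_0 = a_0 = (3, 1).
Step 2: u_1 = a_1 − (1/2)·u_0 = (1/2, -3/2).

u_1 = (1/2, -3/2)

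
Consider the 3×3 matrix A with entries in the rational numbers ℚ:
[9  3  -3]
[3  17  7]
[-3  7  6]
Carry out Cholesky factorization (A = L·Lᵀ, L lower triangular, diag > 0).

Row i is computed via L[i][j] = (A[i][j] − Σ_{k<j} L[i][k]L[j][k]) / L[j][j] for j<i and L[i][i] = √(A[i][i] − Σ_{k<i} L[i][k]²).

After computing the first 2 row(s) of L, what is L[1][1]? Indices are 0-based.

Step 1: L[0][0] = √(9) = 3.
  L[1][0] = (3) / L[0][0] = 1.
Step 2: L[1][1] = √(16) = 4.

L[1][1] = 4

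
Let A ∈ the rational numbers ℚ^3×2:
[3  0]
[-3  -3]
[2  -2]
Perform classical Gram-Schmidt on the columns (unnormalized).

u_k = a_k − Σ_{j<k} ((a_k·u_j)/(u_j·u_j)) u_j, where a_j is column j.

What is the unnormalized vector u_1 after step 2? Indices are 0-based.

u_1 = (-15/22, -51/22, -27/11)

Step 1: u_0 = a_0 = (3, -3, 2).
Step 2: u_1 = a_1 − (5/22)·u_0 = (-15/22, -51/22, -27/11).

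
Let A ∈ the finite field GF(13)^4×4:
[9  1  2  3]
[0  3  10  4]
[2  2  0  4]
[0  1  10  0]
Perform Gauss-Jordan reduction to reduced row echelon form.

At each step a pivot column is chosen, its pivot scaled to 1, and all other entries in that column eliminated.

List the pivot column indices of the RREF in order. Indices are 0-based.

pivot columns: 0, 1, 2, 3

[1] R0 /= 9  ⇒  (1, 3, 6, 9)
     R2 -= 2·R0  ⇒  (0, 9, 1, 12)
[2] R1 /= 3  ⇒  (0, 1, 12, 10)
     R0 -= 3·R1  ⇒  (1, 0, 9, 5)
     R2 -= 9·R1  ⇒  (0, 0, 10, 0)
     R3 -= 1·R1  ⇒  (0, 0, 11, 3)
[3] R2 /= 10  ⇒  (0, 0, 1, 0)
     R0 -= 9·R2  ⇒  (1, 0, 0, 5)
     R1 -= 12·R2  ⇒  (0, 1, 0, 10)
     R3 -= 11·R2  ⇒  (0, 0, 0, 3)
[4] R3 /= 3  ⇒  (0, 0, 0, 1)
     R0 -= 5·R3  ⇒  (1, 0, 0, 0)
     R1 -= 10·R3  ⇒  (0, 1, 0, 0)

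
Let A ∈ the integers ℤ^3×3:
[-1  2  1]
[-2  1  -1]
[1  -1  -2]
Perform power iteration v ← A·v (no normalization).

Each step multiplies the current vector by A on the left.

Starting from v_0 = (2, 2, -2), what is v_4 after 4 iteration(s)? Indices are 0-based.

v_4 = (36, 12, -64)

v_0 = (2, 2, -2).
v_1 = A·v_0 = (0, 0, 4).
v_2 = A·v_1 = (4, -4, -8).
v_3 = A·v_2 = (-20, -4, 24).
v_4 = A·v_3 = (36, 12, -64).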